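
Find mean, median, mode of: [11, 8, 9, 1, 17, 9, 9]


Sorted: [1, 8, 9, 9, 9, 11, 17]
Mean = 64/7
Median = 9
Freq: {11: 1, 8: 1, 9: 3, 1: 1, 17: 1}
Mode: [9]

Mean=64/7, Median=9, Mode=9


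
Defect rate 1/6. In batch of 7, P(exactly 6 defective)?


Binomial: P(X=6) = C(7,6)×p^6×(1-p)^1
= 7 × 1/46656 × 5/6 = 35/279936

P(X=6) = 35/279936 ≈ 0.01%


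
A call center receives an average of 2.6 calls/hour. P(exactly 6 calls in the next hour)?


Poisson(λ=2.6): P(X=6) = e^(-λ)×λ^k/k!
= e^(-2.6) × 2.6^6 / 6!
≈ 0.07427357821 × 308.915776 / 720 ≈ 0.031867

P(X=6) ≈ 0.031867 ≈ 3.19%


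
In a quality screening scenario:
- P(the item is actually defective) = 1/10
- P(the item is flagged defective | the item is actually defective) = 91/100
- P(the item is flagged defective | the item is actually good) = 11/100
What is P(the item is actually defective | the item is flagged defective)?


Using Bayes' theorem:
P(A|B) = P(B|A)·P(A) / P(B)

P(the item is flagged defective) = 91/100 × 1/10 + 11/100 × 9/10
= 91/1000 + 99/1000 = 19/100

P(the item is actually defective|the item is flagged defective) = (91/1000) / (19/100) = 91/190

P(the item is actually defective|the item is flagged defective) = 91/190 ≈ 47.89%


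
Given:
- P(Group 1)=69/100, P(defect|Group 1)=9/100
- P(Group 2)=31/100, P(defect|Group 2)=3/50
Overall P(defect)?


P(B) = Σ P(B|Aᵢ)×P(Aᵢ)
  9/100×69/100 = 621/10000
  3/50×31/100 = 93/5000
Sum = 807/10000

P(defect) = 807/10000 ≈ 8.07%


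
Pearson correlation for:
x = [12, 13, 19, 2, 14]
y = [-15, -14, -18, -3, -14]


n=5, Σx=60, Σy=-64, Σxy=-906, Σx²=874, Σy²=950
r = (5×(-906) - 60×(-64))/√((5×874 - 60²)(5×950 - (-64)²))
= -690/√(770×654) = -690/√503580 ≈ -690/709.6337 ≈ -0.9723

r ≈ -0.9723


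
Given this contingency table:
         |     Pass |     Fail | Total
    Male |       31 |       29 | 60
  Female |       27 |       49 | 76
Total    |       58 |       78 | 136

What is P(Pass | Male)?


P(Pass | Male) = 31/(31+29) = 31/60

P(Pass|Male) = 31/60 ≈ 51.67%


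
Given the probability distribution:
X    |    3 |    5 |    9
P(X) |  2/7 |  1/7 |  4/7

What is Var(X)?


E[X] = 47/7
E[X²] = 367/7
Var(X) = E[X²] - (E[X])² = 367/7 - 2209/49 = 360/49

Var(X) = 360/49 ≈ 7.3469


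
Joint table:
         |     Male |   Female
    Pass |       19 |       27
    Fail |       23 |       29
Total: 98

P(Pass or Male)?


P(Pass∨Male) = P(Pass) + P(Male) - P(Pass∧Male)
= (46 + 42 - 19)/98 = 69/98

P = 69/98 ≈ 70.41%


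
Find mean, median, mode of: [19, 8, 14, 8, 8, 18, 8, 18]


Sorted: [8, 8, 8, 8, 14, 18, 18, 19]
Mean = 101/8
Median = 11
Freq: {19: 1, 8: 4, 14: 1, 18: 2}
Mode: [8]

Mean=101/8, Median=11, Mode=8


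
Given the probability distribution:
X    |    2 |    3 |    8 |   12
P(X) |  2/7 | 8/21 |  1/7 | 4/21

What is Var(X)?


E[X] = 36/7
E[X²] = 288/7
Var(X) = E[X²] - (E[X])² = 288/7 - 1296/49 = 720/49

Var(X) = 720/49 ≈ 14.6939


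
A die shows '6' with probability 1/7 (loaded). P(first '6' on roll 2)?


Geometric: P(X=2) = (1-p)^(k-1)×p = (6/7)^1×1/7 = 6/49

P(X=2) = 6/49 ≈ 12.24%


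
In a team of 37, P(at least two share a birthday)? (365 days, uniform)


P(all different) = Π(365-i)/365 for i=0..36
= 0.151266
P(match) = 1 - 0.151266 = 0.848734

P ≈ 0.8487 ≈ 84.87%


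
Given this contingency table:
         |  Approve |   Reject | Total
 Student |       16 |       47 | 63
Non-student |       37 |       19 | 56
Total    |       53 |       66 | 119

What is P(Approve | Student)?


P(Approve | Student) = 16/(16+47) = 16/63

P(Approve|Student) = 16/63 ≈ 25.40%


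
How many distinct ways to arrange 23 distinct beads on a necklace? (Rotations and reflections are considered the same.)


Free circular arrangements: rotations and reflections both identified.
(n-1)!/2 = 22!/2 = 1124000727777607680000/2 = 562000363888803840000

562000363888803840000


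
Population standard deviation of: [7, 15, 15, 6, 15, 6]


Mean = 64/6 = 32/3
  (7-32/3)²=121/9
  (15-32/3)²=169/9
  (15-32/3)²=169/9
  (6-32/3)²=196/9
  (15-32/3)²=169/9
  (6-32/3)²=196/9
Σ(x-μ)² = 340/3
σ² = (340/3)/6 = 170/9

σ = √(170/9) ≈ 4.3461


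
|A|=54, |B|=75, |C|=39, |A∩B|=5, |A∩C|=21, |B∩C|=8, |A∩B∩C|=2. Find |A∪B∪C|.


|A∪B∪C| = 54+75+39-5-21-8+2 = 136

|A∪B∪C| = 136


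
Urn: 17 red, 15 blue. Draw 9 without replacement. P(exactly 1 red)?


Hypergeometric: C(17,1)×C(15,8)/C(32,9)
= 17×6435/28048800 = 561/143840

P(X=1) = 561/143840 ≈ 0.39%


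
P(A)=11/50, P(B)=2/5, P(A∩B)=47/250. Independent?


P(A)×P(B) = 11/125
P(A∩B) = 47/250
Not equal → NOT independent

No, not independent


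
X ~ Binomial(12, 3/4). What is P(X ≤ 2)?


P(X ≤ 2) = Σ P(X=i) for i=0..2
P(X=0) = 1/16777216
P(X=1) = 9/4194304
P(X=2) = 297/8388608
Sum = 631/16777216

P(X ≤ 2) = 631/16777216 ≈ 0.00%


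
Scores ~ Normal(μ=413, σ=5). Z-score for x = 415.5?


z = (x - μ)/σ = (415.5 - 413)/5 = 0.5

z = 0.5


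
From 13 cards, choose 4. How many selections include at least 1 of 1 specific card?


Complement: C(13,4) - C(12,4) = 715 - 495 = 220

220


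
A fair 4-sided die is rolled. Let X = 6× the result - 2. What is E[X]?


E[die] = (1+4)/2 = 5/2
E[X] = 6×5/2 - 2 = 13

E[X] = 13


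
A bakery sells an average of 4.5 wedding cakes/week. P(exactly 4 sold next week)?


Poisson(λ=4.5): P(X=4) = e^(-λ)×λ^k/k!
= e^(-4.5) × 4.5^4 / 4!
≈ 0.01110899654 × 410.0625 / 24 ≈ 0.189808

P(X=4) ≈ 0.189808 ≈ 18.98%


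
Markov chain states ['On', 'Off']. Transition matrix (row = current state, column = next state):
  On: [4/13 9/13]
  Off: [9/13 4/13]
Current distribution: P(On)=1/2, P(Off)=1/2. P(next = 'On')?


P(next=On) = Σᵢ P(now=i)×P(i→On)
= 1/2×4/13 + 1/2×9/13
= 2/13 + 9/26 = 1/2

P = 1/2 ≈ 0.5000


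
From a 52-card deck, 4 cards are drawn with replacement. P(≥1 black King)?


P(not a black King) = 50/52 = 25/26
P(none in 4 draws) = (25/26)^4 = 390625/456976
P(≥1 black King) = 1 - 390625/456976 = 66351/456976

P = 66351/456976 ≈ 14.52%


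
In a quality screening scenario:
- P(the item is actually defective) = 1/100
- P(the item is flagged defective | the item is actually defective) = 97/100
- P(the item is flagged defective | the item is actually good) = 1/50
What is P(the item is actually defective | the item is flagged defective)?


Using Bayes' theorem:
P(A|B) = P(B|A)·P(A) / P(B)

P(the item is flagged defective) = 97/100 × 1/100 + 1/50 × 99/100
= 97/10000 + 99/5000 = 59/2000

P(the item is actually defective|the item is flagged defective) = (97/10000) / (59/2000) = 97/295

P(the item is actually defective|the item is flagged defective) = 97/295 ≈ 32.88%


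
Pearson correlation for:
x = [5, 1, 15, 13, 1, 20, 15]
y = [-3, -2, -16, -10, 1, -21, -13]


n=7, Σx=70, Σy=-64, Σxy=-1001, Σx²=1046, Σy²=980
r = (7×(-1001) - 70×(-64))/√((7×1046 - 70²)(7×980 - (-64)²))
= -2527/√(2422×2764) = -2527/√6694408 ≈ -2527/2587.3554 ≈ -0.9767

r ≈ -0.9767


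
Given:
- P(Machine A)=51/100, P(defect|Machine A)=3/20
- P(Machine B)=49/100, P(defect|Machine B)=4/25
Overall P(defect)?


P(B) = Σ P(B|Aᵢ)×P(Aᵢ)
  3/20×51/100 = 153/2000
  4/25×49/100 = 49/625
Sum = 1549/10000

P(defect) = 1549/10000 ≈ 15.49%


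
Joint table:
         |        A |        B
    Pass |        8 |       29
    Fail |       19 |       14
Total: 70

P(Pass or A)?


P(Pass∨A) = P(Pass) + P(A) - P(Pass∧A)
= (37 + 27 - 8)/70 = 56/70 = 4/5

P = 4/5 ≈ 80.00%


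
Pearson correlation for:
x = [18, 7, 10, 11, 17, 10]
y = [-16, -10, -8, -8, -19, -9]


n=6, Σx=73, Σy=-70, Σxy=-939, Σx²=983, Σy²=926
r = (6×(-939) - 73×(-70))/√((6×983 - 73²)(6×926 - (-70)²))
= -524/√(569×656) = -524/√373264 ≈ -524/610.9534 ≈ -0.8577

r ≈ -0.8577


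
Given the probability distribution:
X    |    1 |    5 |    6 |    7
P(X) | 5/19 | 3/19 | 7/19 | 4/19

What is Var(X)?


E[X] = 90/19
E[X²] = 528/19
Var(X) = E[X²] - (E[X])² = 528/19 - 8100/361 = 1932/361

Var(X) = 1932/361 ≈ 5.3518


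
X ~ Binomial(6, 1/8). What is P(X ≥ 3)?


P(X ≥ 3) = Σ P(X=i) for i=3..6
P(X=3) = 1715/65536
P(X=4) = 735/262144
P(X=5) = 21/131072
P(X=6) = 1/262144
Sum = 3819/131072

P(X ≥ 3) = 3819/131072 ≈ 2.91%


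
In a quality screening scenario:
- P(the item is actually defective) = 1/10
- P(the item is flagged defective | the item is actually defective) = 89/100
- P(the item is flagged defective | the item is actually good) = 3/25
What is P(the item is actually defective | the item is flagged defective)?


Using Bayes' theorem:
P(A|B) = P(B|A)·P(A) / P(B)

P(the item is flagged defective) = 89/100 × 1/10 + 3/25 × 9/10
= 89/1000 + 27/250 = 197/1000

P(the item is actually defective|the item is flagged defective) = (89/1000) / (197/1000) = 89/197

P(the item is actually defective|the item is flagged defective) = 89/197 ≈ 45.18%


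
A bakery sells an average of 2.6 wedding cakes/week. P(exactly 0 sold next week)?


Poisson(λ=2.6): P(X=0) = e^(-λ)×λ^k/k!
= e^(-2.6) × 2.6^0 / 0!
≈ 0.07427357821 × 1 / 1 ≈ 0.074274

P(X=0) ≈ 0.074274 ≈ 7.43%


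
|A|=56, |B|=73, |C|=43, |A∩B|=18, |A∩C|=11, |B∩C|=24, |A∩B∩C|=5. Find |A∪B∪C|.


|A∪B∪C| = 56+73+43-18-11-24+5 = 124

|A∪B∪C| = 124


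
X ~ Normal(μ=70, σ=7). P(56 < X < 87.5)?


z₁=(56-70)/7=-2.0, z₂=(87.5-70)/7=2.5
P = Φ(2.5) - Φ(-2.0) = 0.993790 - 0.022750 = 0.971040 ≈ 0.9710

P(56 < X < 87.5) ≈ 0.9710


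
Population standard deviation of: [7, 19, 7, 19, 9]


Mean = 61/5
  (7-61/5)²=676/25
  (19-61/5)²=1156/25
  (7-61/5)²=676/25
  (19-61/5)²=1156/25
  (9-61/5)²=256/25
Σ(x-μ)² = 784/5
σ² = (784/5)/5 = 784/25

σ = √(784/25) ≈ 5.6000


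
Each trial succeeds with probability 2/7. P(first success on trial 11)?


Geometric: P(X=11) = (1-p)^(k-1)×p = (5/7)^10×2/7 = 19531250/1977326743

P(X=11) = 19531250/1977326743 ≈ 0.99%


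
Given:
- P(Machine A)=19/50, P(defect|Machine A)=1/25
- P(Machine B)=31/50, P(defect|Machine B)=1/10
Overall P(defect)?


P(B) = Σ P(B|Aᵢ)×P(Aᵢ)
  1/25×19/50 = 19/1250
  1/10×31/50 = 31/500
Sum = 193/2500

P(defect) = 193/2500 ≈ 7.72%


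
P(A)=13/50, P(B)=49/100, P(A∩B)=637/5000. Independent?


P(A)×P(B) = 637/5000
P(A∩B) = 637/5000
Equal ✓ → Independent

Yes, independent


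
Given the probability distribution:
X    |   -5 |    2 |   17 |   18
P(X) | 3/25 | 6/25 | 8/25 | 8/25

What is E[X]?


E[X] = Σ x·P(X=x)
= (-5)×(3/25) + (2)×(6/25) + (17)×(8/25) + (18)×(8/25)
= 277/25

E[X] = 277/25


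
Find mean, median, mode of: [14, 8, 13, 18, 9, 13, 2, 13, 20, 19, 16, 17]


Sorted: [2, 8, 9, 13, 13, 13, 14, 16, 17, 18, 19, 20]
Mean = 162/12 = 27/2
Median = 27/2
Freq: {14: 1, 8: 1, 13: 3, 18: 1, 9: 1, 2: 1, 20: 1, 19: 1, 16: 1, 17: 1}
Mode: [13]

Mean=27/2, Median=27/2, Mode=13


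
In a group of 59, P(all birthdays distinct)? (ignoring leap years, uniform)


P(all different) = Π(365-i)/365 for i=0..58
= (365/365)×(364/365)×...×(307/365)
= 0.007011

P ≈ 0.0070 ≈ 0.70%


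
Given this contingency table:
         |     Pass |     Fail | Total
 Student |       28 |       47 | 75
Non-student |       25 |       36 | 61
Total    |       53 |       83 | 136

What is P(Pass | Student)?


P(Pass | Student) = 28/(28+47) = 28/75

P(Pass|Student) = 28/75 ≈ 37.33%


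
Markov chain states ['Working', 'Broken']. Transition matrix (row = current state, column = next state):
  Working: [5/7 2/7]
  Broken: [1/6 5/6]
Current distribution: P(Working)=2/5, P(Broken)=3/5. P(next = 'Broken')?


P(next=Broken) = Σᵢ P(now=i)×P(i→Broken)
= 2/5×2/7 + 3/5×5/6
= 4/35 + 1/2 = 43/70

P = 43/70 ≈ 0.6143


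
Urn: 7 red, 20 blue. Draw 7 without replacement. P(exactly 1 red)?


Hypergeometric: C(7,1)×C(20,6)/C(27,7)
= 7×38760/888030 = 9044/29601

P(X=1) = 9044/29601 ≈ 30.55%


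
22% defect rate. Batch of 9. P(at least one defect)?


P(all good) = (39/50)^9 = 208728361158759/1953125000000000
P(≥1 defect) = 1744396638841241/1953125000000000

P = 1744396638841241/1953125000000000 ≈ 89.31%


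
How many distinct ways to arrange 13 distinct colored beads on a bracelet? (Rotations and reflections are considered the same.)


Free circular arrangements: rotations and reflections both identified.
(n-1)!/2 = 12!/2 = 479001600/2 = 239500800

239500800


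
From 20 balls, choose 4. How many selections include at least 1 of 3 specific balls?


Complement: C(20,4) - C(17,4) = 4845 - 2380 = 2465

2465


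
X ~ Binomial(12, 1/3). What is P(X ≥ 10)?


P(X ≥ 10) = Σ P(X=i) for i=10..12
P(X=10) = 88/177147
P(X=11) = 8/177147
P(X=12) = 1/531441
Sum = 289/531441

P(X ≥ 10) = 289/531441 ≈ 0.05%


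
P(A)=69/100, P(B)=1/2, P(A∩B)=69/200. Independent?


P(A)×P(B) = 69/200
P(A∩B) = 69/200
Equal ✓ → Independent

Yes, independent


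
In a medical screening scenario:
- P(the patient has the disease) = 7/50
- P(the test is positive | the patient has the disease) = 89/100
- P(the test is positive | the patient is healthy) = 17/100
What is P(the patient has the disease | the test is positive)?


Using Bayes' theorem:
P(A|B) = P(B|A)·P(A) / P(B)

P(the test is positive) = 89/100 × 7/50 + 17/100 × 43/50
= 623/5000 + 731/5000 = 677/2500

P(the patient has the disease|the test is positive) = (623/5000) / (677/2500) = 623/1354

P(the patient has the disease|the test is positive) = 623/1354 ≈ 46.01%


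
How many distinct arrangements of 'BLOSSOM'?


Letters: 7, freq: {'B': 1, 'L': 1, 'O': 2, 'S': 2, 'M': 1}
7!/(1!×1!×2!×2!×1!) = 5040/4 = 1260

1260


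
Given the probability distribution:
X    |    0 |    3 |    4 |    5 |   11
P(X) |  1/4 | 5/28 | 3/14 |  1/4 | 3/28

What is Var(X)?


E[X] = 107/28
E[X²] = 97/4
Var(X) = E[X²] - (E[X])² = 97/4 - 11449/784 = 7563/784

Var(X) = 7563/784 ≈ 9.6467


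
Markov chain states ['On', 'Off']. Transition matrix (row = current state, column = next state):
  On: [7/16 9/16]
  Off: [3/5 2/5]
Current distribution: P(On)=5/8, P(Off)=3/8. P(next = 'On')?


P(next=On) = Σᵢ P(now=i)×P(i→On)
= 5/8×7/16 + 3/8×3/5
= 35/128 + 9/40 = 319/640

P = 319/640 ≈ 0.4984


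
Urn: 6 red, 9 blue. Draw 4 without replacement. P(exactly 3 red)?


Hypergeometric: C(6,3)×C(9,1)/C(15,4)
= 20×9/1365 = 12/91

P(X=3) = 12/91 ≈ 13.19%


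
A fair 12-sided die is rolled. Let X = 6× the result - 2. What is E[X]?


E[die] = (1+12)/2 = 13/2
E[X] = 6×13/2 - 2 = 37

E[X] = 37


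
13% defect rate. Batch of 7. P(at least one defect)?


P(all good) = (87/100)^7 = 37725479487783/100000000000000
P(≥1 defect) = 62274520512217/100000000000000

P = 62274520512217/100000000000000 ≈ 62.27%


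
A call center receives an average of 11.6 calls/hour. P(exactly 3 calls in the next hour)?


Poisson(λ=11.6): P(X=3) = e^(-λ)×λ^k/k!
= e^(-11.6) × 11.6^3 / 3!
≈ 9.166087736e-06 × 1560.896 / 6 ≈ 0.002385

P(X=3) ≈ 0.002385 ≈ 0.24%


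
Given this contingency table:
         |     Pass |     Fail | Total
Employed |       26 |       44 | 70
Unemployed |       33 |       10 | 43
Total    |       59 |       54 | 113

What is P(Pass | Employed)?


P(Pass | Employed) = 26/(26+44) = 26/70 = 13/35

P(Pass|Employed) = 13/35 ≈ 37.14%


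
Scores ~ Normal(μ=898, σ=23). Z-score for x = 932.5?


z = (x - μ)/σ = (932.5 - 898)/23 = 1.5

z = 1.5


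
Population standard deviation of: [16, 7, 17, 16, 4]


Mean = 60/5 = 12
  (16-12)²=16
  (7-12)²=25
  (17-12)²=25
  (16-12)²=16
  (4-12)²=64
Σ(x-μ)² = 146
σ² = 146/5

σ = √(146/5) ≈ 5.4037


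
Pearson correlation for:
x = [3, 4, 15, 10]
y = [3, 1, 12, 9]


n=4, Σx=32, Σy=25, Σxy=283, Σx²=350, Σy²=235
r = (4×283 - 32×25)/√((4×350 - 32²)(4×235 - 25²))
= 332/√(376×315) = 332/√118440 ≈ 332/344.1511 ≈ 0.9647

r ≈ 0.9647


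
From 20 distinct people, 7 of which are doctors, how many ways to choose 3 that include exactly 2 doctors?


Choose 2 of the 7 doctors and 1 of the other 13 people:
C(7,2)×C(13,1) = 21×13 = 273

273


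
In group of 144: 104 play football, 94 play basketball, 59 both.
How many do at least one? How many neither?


|A∪B| = 104+94-59 = 139
Neither = 144-139 = 5

At least one: 139; Neither: 5


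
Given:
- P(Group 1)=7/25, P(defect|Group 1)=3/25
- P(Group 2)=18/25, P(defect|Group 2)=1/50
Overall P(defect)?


P(B) = Σ P(B|Aᵢ)×P(Aᵢ)
  3/25×7/25 = 21/625
  1/50×18/25 = 9/625
Sum = 6/125

P(defect) = 6/125 ≈ 4.80%


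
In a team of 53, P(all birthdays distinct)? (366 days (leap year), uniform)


P(all different) = Π(366-i)/366 for i=0..52
= (366/366)×(365/366)×...×(314/366)
= 0.019079

P ≈ 0.0191 ≈ 1.91%


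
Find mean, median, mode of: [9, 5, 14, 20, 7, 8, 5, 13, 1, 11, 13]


Sorted: [1, 5, 5, 7, 8, 9, 11, 13, 13, 14, 20]
Mean = 106/11
Median = 9
Freq: {9: 1, 5: 2, 14: 1, 20: 1, 7: 1, 8: 1, 13: 2, 1: 1, 11: 1}
Mode: [5, 13]

Mean=106/11, Median=9, Mode=[5, 13]


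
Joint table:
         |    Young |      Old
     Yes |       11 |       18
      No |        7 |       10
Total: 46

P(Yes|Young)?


P(Yes|Young) = 11/(11+7) = 11/18

P = 11/18 ≈ 61.11%


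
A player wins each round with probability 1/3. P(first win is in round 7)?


Geometric: P(X=7) = (1-p)^(k-1)×p = (2/3)^6×1/3 = 64/2187

P(X=7) = 64/2187 ≈ 2.93%


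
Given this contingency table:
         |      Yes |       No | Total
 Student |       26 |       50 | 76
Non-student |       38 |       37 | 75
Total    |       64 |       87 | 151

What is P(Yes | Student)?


P(Yes | Student) = 26/(26+50) = 26/76 = 13/38

P(Yes|Student) = 13/38 ≈ 34.21%


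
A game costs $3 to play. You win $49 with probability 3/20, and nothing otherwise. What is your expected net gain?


E[gain] = (49-3)×3/20 + (-3)×17/20
= 69/10 - 51/20 = 87/20

Expected net gain = $87/20 ≈ $4.35


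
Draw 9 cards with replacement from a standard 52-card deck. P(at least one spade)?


P(not a spade) = 39/52 = 3/4
P(none in 9 draws) = (3/4)^9 = 19683/262144
P(≥1 spade) = 1 - 19683/262144 = 242461/262144

P = 242461/262144 ≈ 92.49%


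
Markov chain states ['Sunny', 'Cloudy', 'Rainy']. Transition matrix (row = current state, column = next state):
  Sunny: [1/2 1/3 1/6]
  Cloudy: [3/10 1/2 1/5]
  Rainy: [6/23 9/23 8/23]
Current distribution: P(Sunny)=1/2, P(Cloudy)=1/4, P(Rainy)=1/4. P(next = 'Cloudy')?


P(next=Cloudy) = Σᵢ P(now=i)×P(i→Cloudy)
= 1/2×1/3 + 1/4×1/2 + 1/4×9/23
= 1/6 + 1/8 + 9/92 = 215/552

P = 215/552 ≈ 0.3895


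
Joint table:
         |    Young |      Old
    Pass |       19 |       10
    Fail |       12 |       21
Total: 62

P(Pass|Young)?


P(Pass|Young) = 19/(19+12) = 19/31

P = 19/31 ≈ 61.29%


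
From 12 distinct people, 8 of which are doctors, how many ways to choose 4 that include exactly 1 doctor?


Choose 1 of the 8 doctors and 3 of the other 4 people:
C(8,1)×C(4,3) = 8×4 = 32

32


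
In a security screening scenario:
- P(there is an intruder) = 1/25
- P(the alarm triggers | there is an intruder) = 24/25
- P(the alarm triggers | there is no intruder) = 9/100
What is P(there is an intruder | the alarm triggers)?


Using Bayes' theorem:
P(A|B) = P(B|A)·P(A) / P(B)

P(the alarm triggers) = 24/25 × 1/25 + 9/100 × 24/25
= 24/625 + 54/625 = 78/625

P(there is an intruder|the alarm triggers) = (24/625) / (78/625) = 4/13

P(there is an intruder|the alarm triggers) = 4/13 ≈ 30.77%


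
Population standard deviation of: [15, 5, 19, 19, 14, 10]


Mean = 82/6 = 41/3
  (15-41/3)²=16/9
  (5-41/3)²=676/9
  (19-41/3)²=256/9
  (19-41/3)²=256/9
  (14-41/3)²=1/9
  (10-41/3)²=121/9
Σ(x-μ)² = 442/3
σ² = (442/3)/6 = 221/9

σ = √(221/9) ≈ 4.9554


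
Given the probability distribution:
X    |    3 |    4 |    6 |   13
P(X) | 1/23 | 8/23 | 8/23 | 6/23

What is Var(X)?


E[X] = 7
E[X²] = 1439/23
Var(X) = E[X²] - (E[X])² = 1439/23 - 49 = 312/23

Var(X) = 312/23 ≈ 13.5652


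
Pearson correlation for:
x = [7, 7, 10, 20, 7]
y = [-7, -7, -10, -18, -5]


n=5, Σx=51, Σy=-47, Σxy=-593, Σx²=647, Σy²=547
r = (5×(-593) - 51×(-47))/√((5×647 - 51²)(5×547 - (-47)²))
= -568/√(634×526) = -568/√333484 ≈ -568/577.4807 ≈ -0.9836

r ≈ -0.9836


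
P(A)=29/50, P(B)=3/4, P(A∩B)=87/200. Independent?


P(A)×P(B) = 87/200
P(A∩B) = 87/200
Equal ✓ → Independent

Yes, independent


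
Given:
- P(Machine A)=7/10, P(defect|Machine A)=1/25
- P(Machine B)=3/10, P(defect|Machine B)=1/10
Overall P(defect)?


P(B) = Σ P(B|Aᵢ)×P(Aᵢ)
  1/25×7/10 = 7/250
  1/10×3/10 = 3/100
Sum = 29/500

P(defect) = 29/500 ≈ 5.80%


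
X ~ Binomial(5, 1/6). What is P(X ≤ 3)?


P(X ≤ 3) = Σ P(X=i) for i=0..3
P(X=0) = 3125/7776
P(X=1) = 3125/7776
P(X=2) = 625/3888
P(X=3) = 125/3888
Sum = 3875/3888

P(X ≤ 3) = 3875/3888 ≈ 99.67%


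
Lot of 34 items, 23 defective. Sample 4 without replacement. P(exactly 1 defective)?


Hypergeometric: C(23,1)×C(11,3)/C(34,4)
= 23×165/46376 = 345/4216

P(X=1) = 345/4216 ≈ 8.18%


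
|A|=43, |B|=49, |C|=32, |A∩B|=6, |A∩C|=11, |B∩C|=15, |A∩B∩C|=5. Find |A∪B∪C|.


|A∪B∪C| = 43+49+32-6-11-15+5 = 97

|A∪B∪C| = 97


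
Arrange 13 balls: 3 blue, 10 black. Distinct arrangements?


13!/(3!×10!) = 286

286


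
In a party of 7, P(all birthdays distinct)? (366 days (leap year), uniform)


P(all different) = Π(366-i)/366 for i=0..6
= (366/366)×(365/366)×...×(360/366)
= 0.943914

P ≈ 0.9439 ≈ 94.39%


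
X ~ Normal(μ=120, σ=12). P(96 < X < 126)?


z₁=(96-120)/12=-2.0, z₂=(126-120)/12=0.5
P = Φ(0.5) - Φ(-2.0) = 0.691462 - 0.022750 = 0.668712 ≈ 0.6687

P(96 < X < 126) ≈ 0.6687


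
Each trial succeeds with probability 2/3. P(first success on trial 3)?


Geometric: P(X=3) = (1-p)^(k-1)×p = (1/3)^2×2/3 = 2/27

P(X=3) = 2/27 ≈ 7.41%


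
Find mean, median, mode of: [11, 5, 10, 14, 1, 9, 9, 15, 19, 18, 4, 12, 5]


Sorted: [1, 4, 5, 5, 9, 9, 10, 11, 12, 14, 15, 18, 19]
Mean = 132/13
Median = 10
Freq: {11: 1, 5: 2, 10: 1, 14: 1, 1: 1, 9: 2, 15: 1, 19: 1, 18: 1, 4: 1, 12: 1}
Mode: [5, 9]

Mean=132/13, Median=10, Mode=[5, 9]


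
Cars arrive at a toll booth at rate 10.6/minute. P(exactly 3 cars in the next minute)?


Poisson(λ=10.6): P(X=3) = e^(-λ)×λ^k/k!
= e^(-10.6) × 10.6^3 / 3!
≈ 2.491600973e-05 × 1191.016 / 6 ≈ 0.004946

P(X=3) ≈ 0.004946 ≈ 0.49%


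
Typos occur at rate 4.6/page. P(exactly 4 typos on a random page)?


Poisson(λ=4.6): P(X=4) = e^(-λ)×λ^k/k!
= e^(-4.6) × 4.6^4 / 4!
≈ 0.01005183574 × 447.7456 / 24 ≈ 0.187528

P(X=4) ≈ 0.187528 ≈ 18.75%


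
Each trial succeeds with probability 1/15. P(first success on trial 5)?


Geometric: P(X=5) = (1-p)^(k-1)×p = (14/15)^4×1/15 = 38416/759375

P(X=5) = 38416/759375 ≈ 5.06%


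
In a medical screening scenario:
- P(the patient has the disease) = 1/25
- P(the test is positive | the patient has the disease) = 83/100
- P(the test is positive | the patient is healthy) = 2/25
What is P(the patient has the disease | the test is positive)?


Using Bayes' theorem:
P(A|B) = P(B|A)·P(A) / P(B)

P(the test is positive) = 83/100 × 1/25 + 2/25 × 24/25
= 83/2500 + 48/625 = 11/100

P(the patient has the disease|the test is positive) = (83/2500) / (11/100) = 83/275

P(the patient has the disease|the test is positive) = 83/275 ≈ 30.18%


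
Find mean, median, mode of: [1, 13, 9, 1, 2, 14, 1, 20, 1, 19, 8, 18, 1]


Sorted: [1, 1, 1, 1, 1, 2, 8, 9, 13, 14, 18, 19, 20]
Mean = 108/13
Median = 8
Freq: {1: 5, 13: 1, 9: 1, 2: 1, 14: 1, 20: 1, 19: 1, 8: 1, 18: 1}
Mode: [1]

Mean=108/13, Median=8, Mode=1


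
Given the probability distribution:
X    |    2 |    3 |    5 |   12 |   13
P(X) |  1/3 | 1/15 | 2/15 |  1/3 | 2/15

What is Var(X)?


E[X] = 109/15
E[X²] = 379/5
Var(X) = E[X²] - (E[X])² = 379/5 - 11881/225 = 5174/225

Var(X) = 5174/225 ≈ 22.9956


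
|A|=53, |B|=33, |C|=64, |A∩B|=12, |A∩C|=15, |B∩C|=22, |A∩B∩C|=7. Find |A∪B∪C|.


|A∪B∪C| = 53+33+64-12-15-22+7 = 108

|A∪B∪C| = 108


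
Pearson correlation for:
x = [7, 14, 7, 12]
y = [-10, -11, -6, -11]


n=4, Σx=40, Σy=-38, Σxy=-398, Σx²=438, Σy²=378
r = (4×(-398) - 40×(-38))/√((4×438 - 40²)(4×378 - (-38)²))
= -72/√(152×68) = -72/√10336 ≈ -72/101.6661 ≈ -0.7082

r ≈ -0.7082


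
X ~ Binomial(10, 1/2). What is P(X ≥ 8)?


P(X ≥ 8) = Σ P(X=i) for i=8..10
P(X=8) = 45/1024
P(X=9) = 5/512
P(X=10) = 1/1024
Sum = 7/128

P(X ≥ 8) = 7/128 ≈ 5.47%


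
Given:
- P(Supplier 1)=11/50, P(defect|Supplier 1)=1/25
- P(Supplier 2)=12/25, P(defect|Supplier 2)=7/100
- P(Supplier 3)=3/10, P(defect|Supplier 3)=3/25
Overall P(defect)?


P(B) = Σ P(B|Aᵢ)×P(Aᵢ)
  1/25×11/50 = 11/1250
  7/100×12/25 = 21/625
  3/25×3/10 = 9/250
Sum = 49/625

P(defect) = 49/625 ≈ 7.84%


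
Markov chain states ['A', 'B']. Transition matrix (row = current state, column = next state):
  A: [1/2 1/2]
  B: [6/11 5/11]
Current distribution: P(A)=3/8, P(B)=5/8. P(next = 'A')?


P(next=A) = Σᵢ P(now=i)×P(i→A)
= 3/8×1/2 + 5/8×6/11
= 3/16 + 15/44 = 93/176

P = 93/176 ≈ 0.5284


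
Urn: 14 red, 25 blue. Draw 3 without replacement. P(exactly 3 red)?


Hypergeometric: C(14,3)×C(25,0)/C(39,3)
= 364×1/9139 = 28/703

P(X=3) = 28/703 ≈ 3.98%


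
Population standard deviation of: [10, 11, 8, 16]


Mean = 45/4
  (10-45/4)²=25/16
  (11-45/4)²=1/16
  (8-45/4)²=169/16
  (16-45/4)²=361/16
Σ(x-μ)² = 139/4
σ² = (139/4)/4 = 139/16

σ = √(139/16) ≈ 2.9475


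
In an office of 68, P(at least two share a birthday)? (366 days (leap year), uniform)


P(all different) = Π(366-i)/366 for i=0..67
= 0.001299
P(match) = 1 - 0.001299 = 0.998701

P ≈ 0.9987 ≈ 99.87%


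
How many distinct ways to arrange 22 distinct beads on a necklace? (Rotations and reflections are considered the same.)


Free circular arrangements: rotations and reflections both identified.
(n-1)!/2 = 21!/2 = 51090942171709440000/2 = 25545471085854720000

25545471085854720000


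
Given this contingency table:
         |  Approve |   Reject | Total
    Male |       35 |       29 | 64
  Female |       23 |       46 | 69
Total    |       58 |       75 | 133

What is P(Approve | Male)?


P(Approve | Male) = 35/(35+29) = 35/64

P(Approve|Male) = 35/64 ≈ 54.69%


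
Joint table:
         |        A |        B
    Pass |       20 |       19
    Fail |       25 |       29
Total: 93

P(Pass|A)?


P(Pass|A) = 20/(20+25) = 20/45 = 4/9

P = 4/9 ≈ 44.44%


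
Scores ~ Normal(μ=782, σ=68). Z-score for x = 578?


z = (x - μ)/σ = (578 - 782)/68 = -3.0

z = -3.0


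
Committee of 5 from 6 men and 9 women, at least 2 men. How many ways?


Count by #men:
  2M,3W: C(6,2)×C(9,3)=1260
  3M,2W: C(6,3)×C(9,2)=720
  4M,1W: C(6,4)×C(9,1)=135
  5M,0W: C(6,5)×C(9,0)=6
Total = 2121

2121


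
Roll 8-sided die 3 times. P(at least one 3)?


P(no 3)^3 = (7/8)^3 = 343/512
P(≥1) = 1 - 343/512 = 169/512

P = 169/512 ≈ 33.01%


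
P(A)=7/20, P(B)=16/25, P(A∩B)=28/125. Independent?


P(A)×P(B) = 28/125
P(A∩B) = 28/125
Equal ✓ → Independent

Yes, independent


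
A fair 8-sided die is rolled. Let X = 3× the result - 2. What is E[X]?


E[die] = (1+8)/2 = 9/2
E[X] = 3×9/2 - 2 = 23/2

E[X] = 23/2


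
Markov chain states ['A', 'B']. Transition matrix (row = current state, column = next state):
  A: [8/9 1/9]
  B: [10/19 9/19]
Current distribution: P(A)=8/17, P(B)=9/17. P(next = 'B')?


P(next=B) = Σᵢ P(now=i)×P(i→B)
= 8/17×1/9 + 9/17×9/19
= 8/153 + 81/323 = 881/2907

P = 881/2907 ≈ 0.3031


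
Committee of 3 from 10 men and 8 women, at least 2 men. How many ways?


Count by #men:
  2M,1W: C(10,2)×C(8,1)=360
  3M,0W: C(10,3)×C(8,0)=120
Total = 480

480


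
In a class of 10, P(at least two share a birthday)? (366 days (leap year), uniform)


P(all different) = Π(366-i)/366 for i=0..9
= 0.883355
P(match) = 1 - 0.883355 = 0.116645

P ≈ 0.1166 ≈ 11.66%


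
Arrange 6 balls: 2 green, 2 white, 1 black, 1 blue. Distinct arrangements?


6!/(2!×2!×1!×1!) = 180

180


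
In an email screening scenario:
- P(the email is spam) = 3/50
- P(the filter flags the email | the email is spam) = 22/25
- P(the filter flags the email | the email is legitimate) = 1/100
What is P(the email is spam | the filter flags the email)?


Using Bayes' theorem:
P(A|B) = P(B|A)·P(A) / P(B)

P(the filter flags the email) = 22/25 × 3/50 + 1/100 × 47/50
= 33/625 + 47/5000 = 311/5000

P(the email is spam|the filter flags the email) = (33/625) / (311/5000) = 264/311

P(the email is spam|the filter flags the email) = 264/311 ≈ 84.89%


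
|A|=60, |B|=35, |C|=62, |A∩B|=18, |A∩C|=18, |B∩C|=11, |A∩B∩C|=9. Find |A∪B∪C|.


|A∪B∪C| = 60+35+62-18-18-11+9 = 119

|A∪B∪C| = 119


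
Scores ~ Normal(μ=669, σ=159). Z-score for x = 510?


z = (x - μ)/σ = (510 - 669)/159 = -1.0

z = -1.0


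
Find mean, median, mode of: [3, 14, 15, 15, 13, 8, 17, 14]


Sorted: [3, 8, 13, 14, 14, 15, 15, 17]
Mean = 99/8
Median = 14
Freq: {3: 1, 14: 2, 15: 2, 13: 1, 8: 1, 17: 1}
Mode: [14, 15]

Mean=99/8, Median=14, Mode=[14, 15]


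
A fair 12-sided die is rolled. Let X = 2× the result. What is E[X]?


E[die] = (1+12)/2 = 13/2
E[X] = 2 × 13/2 = 13

E[X] = 13


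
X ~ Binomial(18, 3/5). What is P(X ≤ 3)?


P(X ≤ 3) = Σ P(X=i) for i=0..3
P(X=0) = 262144/3814697265625
P(X=1) = 7077888/3814697265625
P(X=2) = 90243072/3814697265625
P(X=3) = 721944576/3814697265625
Sum = 163905536/762939453125

P(X ≤ 3) = 163905536/762939453125 ≈ 0.02%


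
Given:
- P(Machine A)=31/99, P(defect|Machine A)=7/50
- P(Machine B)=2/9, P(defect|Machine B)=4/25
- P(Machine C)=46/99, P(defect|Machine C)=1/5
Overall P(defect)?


P(B) = Σ P(B|Aᵢ)×P(Aᵢ)
  7/50×31/99 = 217/4950
  4/25×2/9 = 8/225
  1/5×46/99 = 46/495
Sum = 853/4950

P(defect) = 853/4950 ≈ 17.23%


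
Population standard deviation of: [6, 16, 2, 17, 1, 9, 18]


Mean = 69/7
  (6-69/7)²=729/49
  (16-69/7)²=1849/49
  (2-69/7)²=3025/49
  (17-69/7)²=2500/49
  (1-69/7)²=3844/49
  (9-69/7)²=36/49
  (18-69/7)²=3249/49
Σ(x-μ)² = 2176/7
σ² = (2176/7)/7 = 2176/49

σ = √(2176/49) ≈ 6.6639


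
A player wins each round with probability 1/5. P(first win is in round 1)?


Geometric: P(X=1) = (1-p)^(k-1)×p = (4/5)^0×1/5 = 1/5

P(X=1) = 1/5 ≈ 20.00%


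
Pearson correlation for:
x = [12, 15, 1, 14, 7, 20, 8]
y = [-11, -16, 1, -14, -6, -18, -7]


n=7, Σx=77, Σy=-71, Σxy=-1025, Σx²=1079, Σy²=983
r = (7×(-1025) - 77×(-71))/√((7×1079 - 77²)(7×983 - (-71)²))
= -1708/√(1624×1840) = -1708/√2988160 ≈ -1708/1728.6295 ≈ -0.9881

r ≈ -0.9881


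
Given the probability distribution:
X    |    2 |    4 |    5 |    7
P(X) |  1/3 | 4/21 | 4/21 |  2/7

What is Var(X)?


E[X] = 92/21
E[X²] = 162/7
Var(X) = E[X²] - (E[X])² = 162/7 - 8464/441 = 1742/441

Var(X) = 1742/441 ≈ 3.9501


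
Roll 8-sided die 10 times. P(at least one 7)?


P(no 7)^10 = (7/8)^10 = 282475249/1073741824
P(≥1) = 1 - 282475249/1073741824 = 791266575/1073741824

P = 791266575/1073741824 ≈ 73.69%


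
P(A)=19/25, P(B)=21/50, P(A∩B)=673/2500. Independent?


P(A)×P(B) = 399/1250
P(A∩B) = 673/2500
Not equal → NOT independent

No, not independent


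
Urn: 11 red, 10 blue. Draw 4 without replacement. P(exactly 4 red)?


Hypergeometric: C(11,4)×C(10,0)/C(21,4)
= 330×1/5985 = 22/399

P(X=4) = 22/399 ≈ 5.51%


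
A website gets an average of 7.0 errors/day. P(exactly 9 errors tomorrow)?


Poisson(λ=7.0): P(X=9) = e^(-λ)×λ^k/k!
= e^(-7.0) × 7.0^9 / 9!
≈ 0.0009118819656 × 40353607 / 362880 ≈ 0.101405

P(X=9) ≈ 0.101405 ≈ 10.14%


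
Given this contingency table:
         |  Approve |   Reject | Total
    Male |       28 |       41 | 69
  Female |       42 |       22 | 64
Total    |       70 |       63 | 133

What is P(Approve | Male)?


P(Approve | Male) = 28/(28+41) = 28/69

P(Approve|Male) = 28/69 ≈ 40.58%


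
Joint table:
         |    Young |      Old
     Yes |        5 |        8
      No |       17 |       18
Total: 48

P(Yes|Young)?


P(Yes|Young) = 5/(5+17) = 5/22

P = 5/22 ≈ 22.73%


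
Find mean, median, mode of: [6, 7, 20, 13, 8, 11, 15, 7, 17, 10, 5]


Sorted: [5, 6, 7, 7, 8, 10, 11, 13, 15, 17, 20]
Mean = 119/11
Median = 10
Freq: {6: 1, 7: 2, 20: 1, 13: 1, 8: 1, 11: 1, 15: 1, 17: 1, 10: 1, 5: 1}
Mode: [7]

Mean=119/11, Median=10, Mode=7


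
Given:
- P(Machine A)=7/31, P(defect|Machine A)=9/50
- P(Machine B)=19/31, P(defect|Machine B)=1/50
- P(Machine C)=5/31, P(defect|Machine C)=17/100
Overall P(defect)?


P(B) = Σ P(B|Aᵢ)×P(Aᵢ)
  9/50×7/31 = 63/1550
  1/50×19/31 = 19/1550
  17/100×5/31 = 17/620
Sum = 249/3100

P(defect) = 249/3100 ≈ 8.03%


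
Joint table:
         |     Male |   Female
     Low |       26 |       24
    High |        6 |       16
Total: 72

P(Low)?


P(Low) = (26+24)/72 = 50/72 = 25/36

P(Low) = 25/36 ≈ 69.44%


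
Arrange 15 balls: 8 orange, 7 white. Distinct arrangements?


15!/(8!×7!) = 6435

6435


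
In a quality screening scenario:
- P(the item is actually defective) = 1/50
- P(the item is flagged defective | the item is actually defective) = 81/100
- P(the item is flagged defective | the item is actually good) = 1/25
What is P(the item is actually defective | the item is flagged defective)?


Using Bayes' theorem:
P(A|B) = P(B|A)·P(A) / P(B)

P(the item is flagged defective) = 81/100 × 1/50 + 1/25 × 49/50
= 81/5000 + 49/1250 = 277/5000

P(the item is actually defective|the item is flagged defective) = (81/5000) / (277/5000) = 81/277

P(the item is actually defective|the item is flagged defective) = 81/277 ≈ 29.24%


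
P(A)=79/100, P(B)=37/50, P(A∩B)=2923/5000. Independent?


P(A)×P(B) = 2923/5000
P(A∩B) = 2923/5000
Equal ✓ → Independent

Yes, independent


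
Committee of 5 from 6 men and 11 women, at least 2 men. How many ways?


Count by #men:
  2M,3W: C(6,2)×C(11,3)=2475
  3M,2W: C(6,3)×C(11,2)=1100
  4M,1W: C(6,4)×C(11,1)=165
  5M,0W: C(6,5)×C(11,0)=6
Total = 3746

3746


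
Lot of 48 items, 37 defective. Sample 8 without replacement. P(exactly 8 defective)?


Hypergeometric: C(37,8)×C(11,0)/C(48,8)
= 38608020×1/377348994 = 194990/1905803

P(X=8) = 194990/1905803 ≈ 10.23%


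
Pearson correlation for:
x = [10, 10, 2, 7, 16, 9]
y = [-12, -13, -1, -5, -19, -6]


n=6, Σx=54, Σy=-56, Σxy=-645, Σx²=590, Σy²=736
r = (6×(-645) - 54×(-56))/√((6×590 - 54²)(6×736 - (-56)²))
= -846/√(624×1280) = -846/√798720 ≈ -846/893.7114 ≈ -0.9466

r ≈ -0.9466


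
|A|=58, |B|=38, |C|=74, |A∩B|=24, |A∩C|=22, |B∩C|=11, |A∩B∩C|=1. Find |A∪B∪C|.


|A∪B∪C| = 58+38+74-24-22-11+1 = 114

|A∪B∪C| = 114


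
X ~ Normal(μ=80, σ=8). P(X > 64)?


z = (64-80)/8 = -2.0
P(X > 64) = 1 - P(Z ≤ -2.0) = 1 - 0.0228 = 0.9772

P(X > 64) ≈ 0.9772


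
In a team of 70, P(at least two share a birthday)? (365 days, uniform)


P(all different) = Π(365-i)/365 for i=0..69
= 0.000840
P(match) = 1 - 0.000840 = 0.999160

P ≈ 0.9992 ≈ 99.92%


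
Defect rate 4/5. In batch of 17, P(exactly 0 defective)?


Binomial: P(X=0) = C(17,0)×p^0×(1-p)^17
= 1 × 1 × 1/762939453125 = 1/762939453125

P(X=0) = 1/762939453125 ≈ 0.00%


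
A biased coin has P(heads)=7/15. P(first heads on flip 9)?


Geometric: P(X=9) = (1-p)^(k-1)×p = (8/15)^8×7/15 = 117440512/38443359375

P(X=9) = 117440512/38443359375 ≈ 0.31%


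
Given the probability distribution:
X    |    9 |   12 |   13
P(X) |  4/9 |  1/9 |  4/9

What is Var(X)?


E[X] = 100/9
E[X²] = 1144/9
Var(X) = E[X²] - (E[X])² = 1144/9 - 10000/81 = 296/81

Var(X) = 296/81 ≈ 3.6543


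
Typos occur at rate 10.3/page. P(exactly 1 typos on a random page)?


Poisson(λ=10.3): P(X=1) = e^(-λ)×λ^k/k!
= e^(-10.3) × 10.3^1 / 1!
≈ 3.363309519e-05 × 10.3 / 1 ≈ 0.000346

P(X=1) ≈ 0.000346 ≈ 0.03%


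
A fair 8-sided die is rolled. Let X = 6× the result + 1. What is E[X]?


E[die] = (1+8)/2 = 9/2
E[X] = 6×9/2 + 1 = 28

E[X] = 28


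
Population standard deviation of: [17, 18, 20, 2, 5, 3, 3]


Mean = 68/7
  (17-68/7)²=2601/49
  (18-68/7)²=3364/49
  (20-68/7)²=5184/49
  (2-68/7)²=2916/49
  (5-68/7)²=1089/49
  (3-68/7)²=2209/49
  (3-68/7)²=2209/49
Σ(x-μ)² = 2796/7
σ² = (2796/7)/7 = 2796/49

σ = √(2796/49) ≈ 7.5539


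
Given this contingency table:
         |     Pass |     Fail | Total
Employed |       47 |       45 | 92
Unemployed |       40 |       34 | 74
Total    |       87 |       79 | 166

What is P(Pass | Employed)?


P(Pass | Employed) = 47/(47+45) = 47/92

P(Pass|Employed) = 47/92 ≈ 51.09%


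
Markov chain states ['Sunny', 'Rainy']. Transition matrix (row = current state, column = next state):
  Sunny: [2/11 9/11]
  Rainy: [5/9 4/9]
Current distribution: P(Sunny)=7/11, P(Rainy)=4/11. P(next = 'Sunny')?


P(next=Sunny) = Σᵢ P(now=i)×P(i→Sunny)
= 7/11×2/11 + 4/11×5/9
= 14/121 + 20/99 = 346/1089

P = 346/1089 ≈ 0.3177


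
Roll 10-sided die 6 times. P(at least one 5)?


P(no 5)^6 = (9/10)^6 = 531441/1000000
P(≥1) = 1 - 531441/1000000 = 468559/1000000

P = 468559/1000000 ≈ 46.86%


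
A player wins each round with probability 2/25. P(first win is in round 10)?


Geometric: P(X=10) = (1-p)^(k-1)×p = (23/25)^9×2/25 = 3602305322926/95367431640625

P(X=10) = 3602305322926/95367431640625 ≈ 3.78%


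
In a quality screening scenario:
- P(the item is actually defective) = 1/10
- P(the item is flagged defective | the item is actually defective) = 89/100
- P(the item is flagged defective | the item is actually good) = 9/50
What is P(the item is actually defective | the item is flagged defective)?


Using Bayes' theorem:
P(A|B) = P(B|A)·P(A) / P(B)

P(the item is flagged defective) = 89/100 × 1/10 + 9/50 × 9/10
= 89/1000 + 81/500 = 251/1000

P(the item is actually defective|the item is flagged defective) = (89/1000) / (251/1000) = 89/251

P(the item is actually defective|the item is flagged defective) = 89/251 ≈ 35.46%


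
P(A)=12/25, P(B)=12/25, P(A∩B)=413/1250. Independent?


P(A)×P(B) = 144/625
P(A∩B) = 413/1250
Not equal → NOT independent

No, not independent


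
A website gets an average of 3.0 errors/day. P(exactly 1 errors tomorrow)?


Poisson(λ=3.0): P(X=1) = e^(-λ)×λ^k/k!
= e^(-3.0) × 3.0^1 / 1!
≈ 0.04978706837 × 3 / 1 ≈ 0.149361

P(X=1) ≈ 0.149361 ≈ 14.94%


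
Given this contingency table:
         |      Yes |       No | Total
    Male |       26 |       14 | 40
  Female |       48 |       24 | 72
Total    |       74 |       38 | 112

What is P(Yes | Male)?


P(Yes | Male) = 26/(26+14) = 26/40 = 13/20

P(Yes|Male) = 13/20 ≈ 65.00%


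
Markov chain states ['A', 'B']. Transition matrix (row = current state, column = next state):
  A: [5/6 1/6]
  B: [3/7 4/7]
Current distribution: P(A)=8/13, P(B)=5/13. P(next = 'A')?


P(next=A) = Σᵢ P(now=i)×P(i→A)
= 8/13×5/6 + 5/13×3/7
= 20/39 + 15/91 = 185/273

P = 185/273 ≈ 0.6777


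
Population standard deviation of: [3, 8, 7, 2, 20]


Mean = 40/5 = 8
  (3-8)²=25
  (8-8)²=0
  (7-8)²=1
  (2-8)²=36
  (20-8)²=144
Σ(x-μ)² = 206
σ² = 206/5

σ = √(206/5) ≈ 6.4187


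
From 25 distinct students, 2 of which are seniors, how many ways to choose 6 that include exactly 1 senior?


Choose 1 of the 2 seniors and 5 of the other 23 students:
C(2,1)×C(23,5) = 2×33649 = 67298

67298
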